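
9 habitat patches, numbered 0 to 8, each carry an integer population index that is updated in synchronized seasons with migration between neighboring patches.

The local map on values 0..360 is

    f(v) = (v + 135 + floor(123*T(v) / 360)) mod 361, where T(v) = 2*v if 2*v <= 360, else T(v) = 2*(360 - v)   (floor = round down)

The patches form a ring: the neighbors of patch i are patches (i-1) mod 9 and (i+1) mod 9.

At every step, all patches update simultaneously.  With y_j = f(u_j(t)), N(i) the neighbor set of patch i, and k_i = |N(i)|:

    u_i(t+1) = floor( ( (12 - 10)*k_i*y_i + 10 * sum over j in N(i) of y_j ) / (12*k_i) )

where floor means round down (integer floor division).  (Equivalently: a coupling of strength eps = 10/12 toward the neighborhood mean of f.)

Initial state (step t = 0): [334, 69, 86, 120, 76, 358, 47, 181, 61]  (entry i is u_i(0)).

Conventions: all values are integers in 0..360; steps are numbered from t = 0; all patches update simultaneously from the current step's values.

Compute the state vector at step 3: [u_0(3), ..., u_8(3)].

Answer: [284, 209, 303, 301, 213, 283, 140, 311, 139]

Derivation:
t=0: [334, 69, 86, 120, 76, 358, 47, 181, 61]
t=1: [224, 210, 291, 281, 239, 220, 123, 200, 123]
t=2: [193, 98, 99, 104, 97, 196, 128, 298, 129]
t=3: [284, 209, 303, 301, 213, 283, 140, 311, 139]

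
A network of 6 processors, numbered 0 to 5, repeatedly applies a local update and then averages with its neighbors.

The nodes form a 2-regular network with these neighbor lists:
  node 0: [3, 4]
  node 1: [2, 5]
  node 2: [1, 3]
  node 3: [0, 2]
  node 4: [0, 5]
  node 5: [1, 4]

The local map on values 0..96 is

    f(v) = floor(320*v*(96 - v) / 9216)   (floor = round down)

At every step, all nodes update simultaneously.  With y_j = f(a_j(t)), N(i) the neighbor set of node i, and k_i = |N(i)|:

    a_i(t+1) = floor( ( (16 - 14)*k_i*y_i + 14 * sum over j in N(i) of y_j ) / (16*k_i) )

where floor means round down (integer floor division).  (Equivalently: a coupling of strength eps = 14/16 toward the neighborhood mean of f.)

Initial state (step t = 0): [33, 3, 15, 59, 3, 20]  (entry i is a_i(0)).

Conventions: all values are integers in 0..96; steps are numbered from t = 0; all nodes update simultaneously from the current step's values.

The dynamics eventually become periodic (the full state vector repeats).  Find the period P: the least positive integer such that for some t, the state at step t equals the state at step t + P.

Answer: 2
Key observation: The state at step 10, [79, 79, 79, 79, 79, 79], reappears at step 12 — and no state repeats earlier — so the cycle the system enters has period 2.

Derivation:
t=0: [33, 3, 15, 59, 3, 20]
t=1: [45, 42, 42, 59, 55, 14]
t=2: [76, 60, 76, 78, 61, 73]
t=3: [59, 57, 60, 51, 57, 72]
t=4: [77, 68, 77, 75, 68, 74]
t=5: [58, 54, 58, 50, 54, 64]
t=6: [78, 74, 78, 76, 74, 77]
t=7: [53, 49, 53, 48, 49, 55]
t=8: [79, 78, 79, 79, 78, 78]
t=9: [46, 47, 46, 46, 47, 48]
t=10: [79, 79, 79, 79, 79, 79]
t=11: [46, 46, 46, 46, 46, 46]
t=12: [79, 79, 79, 79, 79, 79]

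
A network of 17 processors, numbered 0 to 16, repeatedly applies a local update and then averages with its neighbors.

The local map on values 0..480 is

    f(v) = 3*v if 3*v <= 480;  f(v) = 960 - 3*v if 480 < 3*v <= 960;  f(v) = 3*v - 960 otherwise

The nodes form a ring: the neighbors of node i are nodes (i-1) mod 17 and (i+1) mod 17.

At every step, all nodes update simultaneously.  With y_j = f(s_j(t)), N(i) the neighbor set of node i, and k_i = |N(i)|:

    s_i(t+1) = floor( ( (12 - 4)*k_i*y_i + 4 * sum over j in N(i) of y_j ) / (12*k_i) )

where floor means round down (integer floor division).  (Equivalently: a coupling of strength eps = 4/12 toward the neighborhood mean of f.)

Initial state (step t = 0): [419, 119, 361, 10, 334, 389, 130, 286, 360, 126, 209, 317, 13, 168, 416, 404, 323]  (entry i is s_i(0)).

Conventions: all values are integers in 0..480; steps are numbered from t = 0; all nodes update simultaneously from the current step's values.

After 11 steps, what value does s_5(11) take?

Simulating step by step:
t=0: [419, 119, 361, 10, 334, 389, 130, 286, 360, 126, 209, 317, 13, 168, 416, 404, 323]
t=1: [259, 308, 146, 47, 67, 210, 311, 153, 160, 327, 286, 68, 103, 358, 310, 217, 97]
t=2: [176, 127, 321, 200, 212, 258, 149, 390, 400, 111, 105, 204, 259, 132, 90, 259, 276]
t=3: [373, 326, 125, 294, 307, 252, 364, 254, 250, 314, 323, 315, 246, 339, 276, 189, 190]
t=4: [174, 101, 266, 121, 73, 164, 155, 189, 176, 48, 11, 48, 160, 97, 163, 349, 352]
t=5: [358, 302, 219, 305, 284, 426, 453, 411, 377, 173, 70, 181, 392, 352, 377, 152, 151]
t=6: [160, 105, 218, 98, 132, 296, 364, 277, 233, 357, 283, 349, 229, 128, 206, 408, 397]
t=7: [411, 341, 305, 313, 325, 136, 121, 151, 214, 136, 107, 122, 260, 358, 336, 271, 278]
t=8: [213, 95, 44, 24, 81, 335, 385, 415, 355, 378, 343, 327, 200, 114, 75, 127, 154]
t=9: [338, 265, 147, 110, 181, 103, 185, 240, 146, 145, 78, 85, 300, 325, 270, 368, 425]
t=10: [116, 192, 376, 363, 384, 343, 361, 300, 404, 402, 271, 219, 85, 45, 126, 173, 243]
t=11: [334, 342, 197, 146, 161, 98, 103, 102, 219, 230, 189, 269, 243, 195, 348, 395, 285]

Answer: s_5(11) = 98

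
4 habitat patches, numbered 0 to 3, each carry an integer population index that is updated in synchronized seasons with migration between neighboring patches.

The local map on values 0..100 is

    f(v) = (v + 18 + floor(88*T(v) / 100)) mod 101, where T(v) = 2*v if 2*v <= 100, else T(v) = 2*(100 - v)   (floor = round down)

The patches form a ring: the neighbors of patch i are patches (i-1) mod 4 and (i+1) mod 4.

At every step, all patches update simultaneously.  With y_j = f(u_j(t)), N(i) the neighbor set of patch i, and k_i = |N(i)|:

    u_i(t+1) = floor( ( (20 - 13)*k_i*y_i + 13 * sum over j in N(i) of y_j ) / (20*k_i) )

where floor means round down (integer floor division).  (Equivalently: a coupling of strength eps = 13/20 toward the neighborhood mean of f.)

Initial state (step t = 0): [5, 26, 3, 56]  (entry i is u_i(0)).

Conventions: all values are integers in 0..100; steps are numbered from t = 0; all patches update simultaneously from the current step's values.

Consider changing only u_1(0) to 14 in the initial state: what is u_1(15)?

Answer: u_1(15) = 31
Key observation: This trace re-runs the system from the modified initial state.

Derivation:
t=0: [5, 14, 3, 56]
t=1: [45, 38, 43, 36]
t=2: [26, 32, 24, 30]
t=3: [65, 57, 63, 91]
t=4: [38, 45, 39, 36]
t=5: [25, 28, 26, 20]
t=6: [85, 90, 85, 82]
t=7: [27, 26, 27, 28]
t=8: [92, 90, 92, 93]
t=9: [23, 23, 23, 22]
t=10: [80, 81, 80, 79]
t=11: [31, 31, 31, 32]
t=12: [2, 2, 2, 3]
t=13: [23, 23, 23, 24]
t=14: [81, 81, 81, 82]
t=15: [30, 31, 30, 30]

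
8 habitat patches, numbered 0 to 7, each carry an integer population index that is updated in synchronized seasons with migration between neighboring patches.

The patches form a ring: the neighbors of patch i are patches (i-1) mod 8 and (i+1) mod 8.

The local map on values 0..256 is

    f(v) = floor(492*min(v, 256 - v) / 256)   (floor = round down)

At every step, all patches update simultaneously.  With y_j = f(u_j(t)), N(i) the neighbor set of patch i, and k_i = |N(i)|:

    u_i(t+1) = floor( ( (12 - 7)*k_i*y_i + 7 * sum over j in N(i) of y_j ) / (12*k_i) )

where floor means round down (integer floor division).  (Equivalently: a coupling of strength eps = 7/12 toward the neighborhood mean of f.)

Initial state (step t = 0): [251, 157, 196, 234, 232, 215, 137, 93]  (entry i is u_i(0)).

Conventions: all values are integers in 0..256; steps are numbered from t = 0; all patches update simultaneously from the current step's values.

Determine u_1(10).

Answer: u_1(10) = 122

Derivation:
t=0: [251, 157, 196, 234, 232, 215, 137, 93]
t=1: [111, 115, 115, 64, 54, 112, 169, 143]
t=2: [216, 218, 192, 145, 141, 168, 195, 201]
t=3: [83, 88, 134, 189, 203, 169, 128, 100]
t=4: [171, 185, 184, 151, 128, 170, 207, 198]
t=5: [139, 144, 155, 195, 209, 167, 119, 121]
t=6: [223, 211, 177, 131, 121, 164, 212, 228]
t=7: [66, 98, 158, 211, 218, 165, 101, 64]
t=8: [143, 169, 158, 111, 106, 150, 167, 144]
t=9: [201, 187, 189, 202, 205, 193, 193, 202]
t=10: [112, 122, 121, 108, 106, 114, 115, 108]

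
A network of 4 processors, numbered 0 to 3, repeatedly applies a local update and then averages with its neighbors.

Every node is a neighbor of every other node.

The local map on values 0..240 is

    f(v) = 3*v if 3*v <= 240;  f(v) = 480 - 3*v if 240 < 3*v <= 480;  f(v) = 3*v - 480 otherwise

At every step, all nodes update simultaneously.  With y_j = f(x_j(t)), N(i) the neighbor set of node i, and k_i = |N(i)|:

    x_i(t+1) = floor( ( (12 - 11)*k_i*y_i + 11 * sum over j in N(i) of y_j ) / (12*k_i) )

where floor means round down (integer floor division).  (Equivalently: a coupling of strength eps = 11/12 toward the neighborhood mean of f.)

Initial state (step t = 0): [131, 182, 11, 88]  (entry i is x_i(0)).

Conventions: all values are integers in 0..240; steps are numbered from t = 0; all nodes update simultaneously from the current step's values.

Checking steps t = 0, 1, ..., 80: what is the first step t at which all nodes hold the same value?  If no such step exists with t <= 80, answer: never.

Simulating step by step:
t=0: [131, 182, 11, 88]  (not all equal)
t=1: [103, 108, 115, 74]  (not all equal)
t=2: [171, 174, 179, 159]  (not all equal)
t=3: [33, 31, 28, 40]  (not all equal)
t=4: [99, 100, 102, 94]  (not all equal)
t=5: [183, 184, 185, 180]  (not all equal)
t=6: [69, 68, 67, 71]  (not all equal)
t=7: [206, 206, 207, 204]  (not all equal)
t=8: [137, 137, 136, 138]  (not all equal)
t=9: [69, 69, 68, 69]  (not all equal)
t=10: [206, 206, 206, 206]  (all equal)

Answer: 10
Key observation: Synchronization is absorbing here: once all nodes are equal they stay equal, and step 10 is the first all-equal step.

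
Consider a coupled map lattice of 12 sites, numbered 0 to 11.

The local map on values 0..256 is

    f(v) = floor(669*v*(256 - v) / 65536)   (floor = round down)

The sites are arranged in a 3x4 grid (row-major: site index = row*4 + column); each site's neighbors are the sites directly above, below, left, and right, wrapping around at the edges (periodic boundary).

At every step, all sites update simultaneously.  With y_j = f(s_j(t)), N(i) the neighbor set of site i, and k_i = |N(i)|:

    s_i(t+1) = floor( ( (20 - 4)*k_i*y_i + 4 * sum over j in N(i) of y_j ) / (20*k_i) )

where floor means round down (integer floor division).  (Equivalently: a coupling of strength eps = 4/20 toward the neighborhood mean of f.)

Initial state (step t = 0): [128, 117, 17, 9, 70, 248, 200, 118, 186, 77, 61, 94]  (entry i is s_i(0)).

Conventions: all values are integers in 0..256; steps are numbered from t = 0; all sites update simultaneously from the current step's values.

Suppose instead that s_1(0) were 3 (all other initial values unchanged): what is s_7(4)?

Simulating step by step:
t=0: [128, 3, 17, 9, 70, 248, 200, 118, 186, 77, 61, 94]
t=1: [148, 24, 46, 44, 129, 35, 108, 153, 135, 126, 119, 146]
t=2: [154, 70, 102, 105, 161, 90, 155, 157, 165, 156, 162, 159]
t=3: [158, 137, 158, 160, 155, 151, 158, 158, 154, 156, 155, 156]
t=4: [158, 164, 158, 156, 159, 160, 158, 158, 159, 159, 158, 158]

Answer: s_7(4) = 158
Key observation: This trace re-runs the system from the modified initial state.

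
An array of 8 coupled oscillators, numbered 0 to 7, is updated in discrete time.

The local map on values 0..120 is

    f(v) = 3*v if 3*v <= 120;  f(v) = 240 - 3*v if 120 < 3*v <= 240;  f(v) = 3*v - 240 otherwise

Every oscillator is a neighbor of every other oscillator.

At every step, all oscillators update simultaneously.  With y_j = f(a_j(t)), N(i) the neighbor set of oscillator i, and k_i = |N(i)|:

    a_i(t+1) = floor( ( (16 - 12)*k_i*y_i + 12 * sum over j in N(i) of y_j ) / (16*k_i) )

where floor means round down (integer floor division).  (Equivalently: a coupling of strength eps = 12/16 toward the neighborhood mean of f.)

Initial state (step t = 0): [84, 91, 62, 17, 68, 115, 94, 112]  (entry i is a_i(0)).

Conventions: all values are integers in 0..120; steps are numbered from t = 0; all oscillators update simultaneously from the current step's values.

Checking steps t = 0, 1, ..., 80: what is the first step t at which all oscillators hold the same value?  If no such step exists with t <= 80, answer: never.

Answer: 4
Key observation: Synchronization is absorbing here: once all oscillators are equal they stay equal, and step 4 is the first all-equal step.

Derivation:
t=0: [84, 91, 62, 17, 68, 115, 94, 112]  (not all equal)
t=1: [47, 50, 53, 53, 51, 60, 51, 59]  (not all equal)
t=2: [83, 82, 81, 81, 81, 78, 81, 78]  (not all equal)
t=3: [5, 5, 4, 4, 4, 5, 4, 5]  (not all equal)
t=4: [13, 13, 13, 13, 13, 13, 13, 13]  (all equal)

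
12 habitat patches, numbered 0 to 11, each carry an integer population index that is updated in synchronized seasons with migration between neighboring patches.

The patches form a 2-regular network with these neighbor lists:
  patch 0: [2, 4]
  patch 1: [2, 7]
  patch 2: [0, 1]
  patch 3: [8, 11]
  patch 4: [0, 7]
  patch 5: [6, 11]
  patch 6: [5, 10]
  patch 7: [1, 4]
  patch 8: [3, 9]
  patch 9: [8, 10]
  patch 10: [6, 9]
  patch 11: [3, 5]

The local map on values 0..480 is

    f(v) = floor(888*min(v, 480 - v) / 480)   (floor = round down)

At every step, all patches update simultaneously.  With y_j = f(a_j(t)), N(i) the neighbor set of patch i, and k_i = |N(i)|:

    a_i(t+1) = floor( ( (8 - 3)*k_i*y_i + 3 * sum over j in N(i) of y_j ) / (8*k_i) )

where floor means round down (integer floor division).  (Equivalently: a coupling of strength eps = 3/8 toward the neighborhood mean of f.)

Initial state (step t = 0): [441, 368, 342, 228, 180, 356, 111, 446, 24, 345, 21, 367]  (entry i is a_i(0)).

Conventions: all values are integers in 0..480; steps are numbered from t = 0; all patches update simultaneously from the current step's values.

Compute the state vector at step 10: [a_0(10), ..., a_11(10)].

Answer: [263, 292, 265, 354, 293, 389, 283, 305, 242, 220, 235, 415]

Derivation:
t=0: [441, 368, 342, 228, 180, 356, 111, 446, 24, 345, 21, 367]
t=1: [155, 188, 211, 310, 233, 220, 178, 140, 153, 171, 108, 252]
t=2: [332, 338, 362, 328, 371, 395, 319, 307, 295, 287, 245, 398]
t=3: [249, 264, 236, 268, 236, 182, 296, 286, 333, 368, 393, 176]
t=4: [430, 398, 427, 356, 419, 334, 305, 380, 281, 210, 202, 339]
t=5: [96, 147, 106, 260, 121, 278, 322, 164, 345, 381, 366, 256]
t=6: [189, 262, 206, 378, 229, 365, 291, 282, 266, 200, 220, 405]
t=7: [368, 391, 379, 217, 398, 223, 334, 383, 351, 381, 389, 161]
t=8: [192, 170, 185, 350, 166, 363, 277, 170, 258, 190, 189, 338]
t=9: [343, 319, 339, 276, 317, 254, 340, 312, 367, 361, 354, 249]
t=10: [263, 292, 265, 354, 293, 389, 283, 305, 242, 220, 235, 415]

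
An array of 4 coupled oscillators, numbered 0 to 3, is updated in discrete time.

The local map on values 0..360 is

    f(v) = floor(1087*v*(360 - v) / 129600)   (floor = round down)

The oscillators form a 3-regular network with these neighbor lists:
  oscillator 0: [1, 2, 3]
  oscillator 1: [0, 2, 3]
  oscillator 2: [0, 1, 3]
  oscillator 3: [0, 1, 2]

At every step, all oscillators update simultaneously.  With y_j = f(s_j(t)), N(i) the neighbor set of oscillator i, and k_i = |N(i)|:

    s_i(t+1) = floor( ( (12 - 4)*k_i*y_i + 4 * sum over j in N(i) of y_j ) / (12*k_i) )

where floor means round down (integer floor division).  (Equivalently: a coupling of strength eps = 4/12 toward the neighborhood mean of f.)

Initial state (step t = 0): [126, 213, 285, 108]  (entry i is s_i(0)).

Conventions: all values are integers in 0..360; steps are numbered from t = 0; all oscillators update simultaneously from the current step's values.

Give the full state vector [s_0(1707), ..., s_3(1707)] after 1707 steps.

Simulating step by step:
t=0: [126, 213, 285, 108]
t=1: [239, 247, 201, 228]
t=2: [245, 240, 259, 250]
t=3: [234, 236, 224, 230]
t=4: [248, 246, 252, 249]
t=5: [231, 233, 229, 231]
t=6: [249, 248, 250, 249]
t=7: [231, 231, 230, 231]
t=8: [249, 249, 249, 249]
t=9: [231, 231, 231, 231]
t=10: [249, 249, 249, 249]

Answer: [231, 231, 231, 231]
Key observation: The state at step 8, [249, 249, 249, 249], reappears at step 10: the system is in a cycle of period 2 from step 8 on.  Therefore the state at step 1707 equals the state at step 8 + ((1707 - 8) mod 2) = 9, which is [231, 231, 231, 231].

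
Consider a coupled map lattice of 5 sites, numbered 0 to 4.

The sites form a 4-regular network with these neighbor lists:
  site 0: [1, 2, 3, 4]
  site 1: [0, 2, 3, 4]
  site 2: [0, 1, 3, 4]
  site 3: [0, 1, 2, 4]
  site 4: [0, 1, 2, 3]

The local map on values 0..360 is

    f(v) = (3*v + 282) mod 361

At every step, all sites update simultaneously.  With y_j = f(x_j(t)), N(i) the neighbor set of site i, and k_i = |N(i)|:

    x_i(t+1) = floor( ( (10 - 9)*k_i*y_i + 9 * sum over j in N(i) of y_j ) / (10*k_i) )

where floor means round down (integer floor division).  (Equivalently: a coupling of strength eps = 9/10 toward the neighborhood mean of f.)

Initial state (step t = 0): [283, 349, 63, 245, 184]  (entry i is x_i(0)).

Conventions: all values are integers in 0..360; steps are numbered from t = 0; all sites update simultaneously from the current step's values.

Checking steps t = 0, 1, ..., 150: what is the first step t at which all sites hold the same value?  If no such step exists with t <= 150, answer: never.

Simulating step by step:
t=0: [283, 349, 63, 245, 184]  (not all equal)
t=1: [176, 151, 168, 145, 168]  (not all equal)
t=2: [120, 130, 123, 87, 123]  (not all equal)
t=3: [269, 265, 268, 281, 268]  (not all equal)
t=4: [91, 47, 91, 86, 91]  (not all equal)
t=5: [160, 177, 160, 162, 160]  (not all equal)
t=6: [52, 46, 52, 52, 52]  (not all equal)
t=7: [72, 75, 72, 72, 72]  (not all equal)
t=8: [139, 137, 139, 139, 139]  (not all equal)
t=9: [336, 337, 336, 336, 336]  (not all equal)
t=10: [207, 207, 207, 207, 207]  (all equal)

Answer: 10
Key observation: Synchronization is absorbing here: once all sites are equal they stay equal, and step 10 is the first all-equal step.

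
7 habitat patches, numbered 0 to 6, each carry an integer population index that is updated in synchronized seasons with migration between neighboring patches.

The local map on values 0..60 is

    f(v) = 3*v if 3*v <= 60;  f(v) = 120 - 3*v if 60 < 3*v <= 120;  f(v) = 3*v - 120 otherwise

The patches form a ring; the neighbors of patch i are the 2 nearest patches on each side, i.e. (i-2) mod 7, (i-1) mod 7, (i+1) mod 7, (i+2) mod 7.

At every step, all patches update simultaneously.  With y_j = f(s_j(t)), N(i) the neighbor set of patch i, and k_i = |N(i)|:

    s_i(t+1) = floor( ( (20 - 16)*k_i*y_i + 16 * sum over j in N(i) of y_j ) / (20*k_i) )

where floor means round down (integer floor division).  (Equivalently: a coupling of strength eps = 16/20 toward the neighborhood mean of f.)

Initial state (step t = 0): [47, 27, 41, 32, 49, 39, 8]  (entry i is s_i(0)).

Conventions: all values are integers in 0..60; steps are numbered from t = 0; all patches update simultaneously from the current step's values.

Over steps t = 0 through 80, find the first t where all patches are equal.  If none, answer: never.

Simulating step by step:
t=0: [47, 27, 41, 32, 49, 39, 8]  (not all equal)
t=1: [18, 22, 22, 19, 16, 19, 22]  (not all equal)
t=2: [54, 54, 53, 54, 54, 54, 53]  (not all equal)
t=3: [40, 40, 41, 41, 40, 41, 41]  (not all equal)
t=4: [1, 1, 1, 1, 2, 1, 1]  (not all equal)
t=5: [3, 3, 3, 3, 3, 3, 3]  (all equal)

Answer: 5
Key observation: Synchronization is absorbing here: once all patches are equal they stay equal, and step 5 is the first all-equal step.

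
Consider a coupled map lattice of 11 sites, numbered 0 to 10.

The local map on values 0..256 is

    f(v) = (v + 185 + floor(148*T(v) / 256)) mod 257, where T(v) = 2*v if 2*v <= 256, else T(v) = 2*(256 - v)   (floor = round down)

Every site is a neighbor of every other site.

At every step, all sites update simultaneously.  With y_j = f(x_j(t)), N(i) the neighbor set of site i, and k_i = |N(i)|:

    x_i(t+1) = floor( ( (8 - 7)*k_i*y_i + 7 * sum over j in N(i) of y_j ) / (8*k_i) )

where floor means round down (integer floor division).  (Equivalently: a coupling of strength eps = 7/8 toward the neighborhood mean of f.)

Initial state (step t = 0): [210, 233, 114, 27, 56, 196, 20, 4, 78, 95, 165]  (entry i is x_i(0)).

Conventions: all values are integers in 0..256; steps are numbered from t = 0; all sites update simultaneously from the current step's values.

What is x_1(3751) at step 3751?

Answer: x_1(3751) = 193
Key observation: The state at step 3, [193, 193, 193, 193, 193, 193, 193, 193, 193, 193, 193], reappears at step 4: the system is in a cycle of period 1 from step 3 on.  Therefore the state at step 3751 equals the state at step 3 + ((3751 - 3) mod 1) = 3, which is [193, 193, 193, 193, 193, 193, 193, 193, 193, 193, 193].

Derivation:
t=0: [210, 233, 114, 27, 56, 196, 20, 4, 78, 95, 165]
t=1: [171, 171, 171, 173, 166, 171, 173, 171, 168, 169, 172]
t=2: [196, 196, 196, 196, 196, 196, 196, 196, 196, 196, 196]
t=3: [193, 193, 193, 193, 193, 193, 193, 193, 193, 193, 193]
t=4: [193, 193, 193, 193, 193, 193, 193, 193, 193, 193, 193]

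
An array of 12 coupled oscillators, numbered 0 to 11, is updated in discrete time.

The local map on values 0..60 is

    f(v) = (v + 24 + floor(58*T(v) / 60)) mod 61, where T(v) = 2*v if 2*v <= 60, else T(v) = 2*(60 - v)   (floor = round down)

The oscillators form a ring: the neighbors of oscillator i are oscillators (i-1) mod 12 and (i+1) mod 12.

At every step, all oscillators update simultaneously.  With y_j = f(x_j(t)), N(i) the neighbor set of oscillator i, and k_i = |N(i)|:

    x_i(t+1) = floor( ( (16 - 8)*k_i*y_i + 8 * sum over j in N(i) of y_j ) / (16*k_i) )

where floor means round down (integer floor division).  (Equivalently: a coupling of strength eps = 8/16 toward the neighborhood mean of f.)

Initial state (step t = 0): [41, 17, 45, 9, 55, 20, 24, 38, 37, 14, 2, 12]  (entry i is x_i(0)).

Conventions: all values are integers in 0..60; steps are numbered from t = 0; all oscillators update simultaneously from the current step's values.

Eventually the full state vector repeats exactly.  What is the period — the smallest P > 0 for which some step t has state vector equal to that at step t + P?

Answer: 2
Key observation: The state at step 8, [41, 41, 42, 42, 43, 42, 42, 41, 40, 40, 40, 40], reappears at step 10 — and no state repeats earlier — so the cycle the system enters has period 2.

Derivation:
t=0: [41, 17, 45, 9, 55, 20, 24, 38, 37, 14, 2, 12]
t=1: [37, 25, 34, 41, 31, 25, 32, 40, 33, 20, 30, 46]
t=2: [40, 40, 42, 44, 44, 42, 43, 44, 39, 35, 39, 41]
t=3: [40, 40, 39, 37, 37, 38, 38, 38, 41, 44, 42, 40]
t=4: [41, 41, 42, 43, 43, 43, 43, 42, 40, 38, 39, 40]
t=5: [40, 39, 39, 38, 38, 38, 38, 39, 41, 42, 42, 41]
t=6: [41, 41, 42, 42, 43, 43, 42, 41, 40, 39, 39, 40]
t=7: [40, 39, 39, 38, 38, 38, 39, 40, 41, 41, 41, 41]
t=8: [41, 41, 42, 42, 43, 42, 42, 41, 40, 40, 40, 40]
t=9: [40, 39, 39, 38, 38, 38, 39, 40, 40, 41, 41, 40]
t=10: [41, 41, 42, 42, 43, 42, 42, 41, 40, 40, 40, 40]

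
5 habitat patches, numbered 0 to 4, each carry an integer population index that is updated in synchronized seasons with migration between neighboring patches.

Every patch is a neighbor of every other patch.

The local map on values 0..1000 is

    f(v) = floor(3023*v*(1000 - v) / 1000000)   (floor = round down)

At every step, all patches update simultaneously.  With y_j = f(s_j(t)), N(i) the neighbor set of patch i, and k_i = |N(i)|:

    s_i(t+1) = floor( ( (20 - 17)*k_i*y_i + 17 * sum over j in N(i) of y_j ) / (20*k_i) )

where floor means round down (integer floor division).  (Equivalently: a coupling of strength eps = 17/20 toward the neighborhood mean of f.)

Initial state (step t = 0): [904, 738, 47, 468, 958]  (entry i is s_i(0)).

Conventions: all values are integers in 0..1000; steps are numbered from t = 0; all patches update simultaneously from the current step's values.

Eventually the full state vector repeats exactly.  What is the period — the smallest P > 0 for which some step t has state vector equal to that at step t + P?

Answer: 2
Key observation: The state at step 8, [706, 706, 706, 706, 706], reappears at step 10 — and no state repeats earlier — so the cycle the system enters has period 2.

Derivation:
t=0: [904, 738, 47, 468, 958]
t=1: [377, 357, 385, 346, 386]
t=2: [703, 704, 702, 704, 702]
t=3: [630, 630, 630, 630, 630]
t=4: [704, 704, 704, 704, 704]
t=5: [629, 629, 629, 629, 629]
t=6: [705, 705, 705, 705, 705]
t=7: [628, 628, 628, 628, 628]
t=8: [706, 706, 706, 706, 706]
t=9: [627, 627, 627, 627, 627]
t=10: [706, 706, 706, 706, 706]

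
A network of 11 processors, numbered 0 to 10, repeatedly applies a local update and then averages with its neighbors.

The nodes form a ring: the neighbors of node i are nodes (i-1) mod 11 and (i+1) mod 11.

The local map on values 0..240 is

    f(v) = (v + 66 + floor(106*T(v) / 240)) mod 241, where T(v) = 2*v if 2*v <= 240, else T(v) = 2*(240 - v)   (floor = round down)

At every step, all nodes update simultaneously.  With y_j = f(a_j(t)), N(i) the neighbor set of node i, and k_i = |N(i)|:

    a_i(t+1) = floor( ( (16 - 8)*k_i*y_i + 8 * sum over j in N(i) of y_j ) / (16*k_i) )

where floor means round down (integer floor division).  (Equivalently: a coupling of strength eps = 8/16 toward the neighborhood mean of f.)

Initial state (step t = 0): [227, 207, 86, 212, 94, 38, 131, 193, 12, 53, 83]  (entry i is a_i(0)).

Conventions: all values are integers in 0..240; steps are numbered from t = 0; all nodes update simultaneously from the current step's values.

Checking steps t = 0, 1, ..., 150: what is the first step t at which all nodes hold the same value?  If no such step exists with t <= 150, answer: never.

Answer: never
Key observation: The state at step 13 reappears at step 19 — the system is in a cycle of period 6 from step 13 on.  No step 0..19 is synchronized, and the cycle repeats forever, so no step up to 150 (or ever) has all nodes equal.

Derivation:
t=0: [227, 207, 86, 212, 94, 38, 131, 193, 12, 53, 83]  (not all equal)
t=1: [102, 103, 144, 87, 50, 82, 75, 64, 100, 160, 168]  (not all equal)
t=2: [27, 26, 88, 167, 192, 201, 205, 148, 66, 44, 46]  (not all equal)
t=3: [124, 143, 158, 100, 58, 59, 58, 89, 145, 159, 142]  (not all equal)
t=4: [52, 53, 44, 64, 135, 176, 190, 173, 98, 54, 53]  (not all equal)
t=5: [164, 160, 161, 143, 86, 56, 58, 45, 60, 127, 165]  (not all equal)
t=6: [55, 55, 54, 97, 169, 186, 167, 163, 139, 84, 54]  (not all equal)
t=7: [168, 168, 127, 59, 44, 57, 56, 55, 96, 167, 181]  (not all equal)
t=8: [56, 54, 83, 138, 161, 166, 171, 128, 58, 43, 57]  (not all equal)
t=9: [170, 181, 166, 95, 54, 55, 54, 83, 136, 160, 165]  (not all equal)
t=10: [56, 57, 43, 57, 126, 168, 181, 165, 95, 54, 55]  (not all equal)
t=11: [171, 165, 159, 135, 82, 55, 57, 43, 57, 126, 169]  (not all equal)
t=12: [56, 55, 54, 94, 165, 182, 165, 159, 135, 82, 54]  (not all equal)
t=13: [169, 169, 126, 56, 43, 57, 56, 54, 94, 164, 181]  (not all equal)
t=14: [56, 54, 82, 134, 159, 165, 170, 126, 56, 43, 57]  (not all equal)
t=15: [170, 181, 164, 94, 54, 55, 54, 82, 134, 159, 165]  (not all equal)
t=16: [56, 57, 43, 56, 126, 168, 180, 164, 94, 54, 55]  (not all equal)
t=17: [171, 165, 159, 134, 82, 55, 57, 43, 56, 126, 169]  (not all equal)
t=18: [56, 55, 54, 94, 165, 182, 165, 159, 134, 82, 54]  (not all equal)
t=19: [169, 169, 126, 56, 43, 57, 56, 54, 94, 164, 181]  (not all equal)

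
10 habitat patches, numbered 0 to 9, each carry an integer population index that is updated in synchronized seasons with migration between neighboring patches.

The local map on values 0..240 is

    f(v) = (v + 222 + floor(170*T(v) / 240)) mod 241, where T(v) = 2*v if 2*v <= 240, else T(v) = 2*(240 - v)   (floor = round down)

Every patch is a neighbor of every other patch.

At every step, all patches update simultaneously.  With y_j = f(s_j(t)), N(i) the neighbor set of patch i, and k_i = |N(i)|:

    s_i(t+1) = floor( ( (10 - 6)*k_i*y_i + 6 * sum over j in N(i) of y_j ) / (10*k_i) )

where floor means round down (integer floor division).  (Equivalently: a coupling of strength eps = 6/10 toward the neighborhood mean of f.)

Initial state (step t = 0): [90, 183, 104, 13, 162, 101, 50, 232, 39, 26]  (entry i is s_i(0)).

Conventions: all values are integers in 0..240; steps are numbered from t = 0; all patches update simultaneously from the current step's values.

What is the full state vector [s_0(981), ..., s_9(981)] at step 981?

Answer: [226, 226, 226, 226, 226, 226, 226, 226, 226, 226]
Key observation: The state at step 15, [226, 226, 226, 226, 226, 226, 226, 226, 226, 226], reappears at step 16: the system is in a cycle of period 1 from step 15 on.  Therefore the state at step 981 equals the state at step 15 + ((981 - 15) mod 1) = 15, which is [226, 226, 226, 226, 226, 226, 226, 226, 226, 226].

Derivation:
t=0: [90, 183, 104, 13, 162, 101, 50, 232, 39, 26]
t=1: [141, 76, 152, 79, 79, 150, 108, 149, 100, 89]
t=2: [73, 121, 71, 123, 123, 72, 66, 72, 140, 131]
t=3: [111, 69, 110, 68, 68, 111, 106, 111, 66, 67]
t=4: [68, 114, 67, 114, 114, 68, 144, 68, 112, 113]
t=5: [92, 49, 91, 49, 49, 92, 51, 92, 47, 48]
t=6: [161, 126, 160, 126, 126, 161, 128, 161, 124, 125]
t=7: [18, 23, 18, 23, 23, 18, 22, 18, 23, 23]
t=8: [28, 32, 28, 32, 32, 28, 32, 28, 32, 32]
t=9: [52, 55, 52, 55, 55, 52, 55, 52, 55, 55]
t=10: [108, 111, 108, 111, 111, 108, 111, 108, 111, 111]
t=11: [3, 6, 3, 6, 6, 3, 6, 3, 6, 6]
t=12: [231, 234, 231, 234, 234, 231, 234, 231, 234, 234]
t=13: [223, 223, 223, 223, 223, 223, 223, 223, 223, 223]
t=14: [228, 228, 228, 228, 228, 228, 228, 228, 228, 228]
t=15: [226, 226, 226, 226, 226, 226, 226, 226, 226, 226]
t=16: [226, 226, 226, 226, 226, 226, 226, 226, 226, 226]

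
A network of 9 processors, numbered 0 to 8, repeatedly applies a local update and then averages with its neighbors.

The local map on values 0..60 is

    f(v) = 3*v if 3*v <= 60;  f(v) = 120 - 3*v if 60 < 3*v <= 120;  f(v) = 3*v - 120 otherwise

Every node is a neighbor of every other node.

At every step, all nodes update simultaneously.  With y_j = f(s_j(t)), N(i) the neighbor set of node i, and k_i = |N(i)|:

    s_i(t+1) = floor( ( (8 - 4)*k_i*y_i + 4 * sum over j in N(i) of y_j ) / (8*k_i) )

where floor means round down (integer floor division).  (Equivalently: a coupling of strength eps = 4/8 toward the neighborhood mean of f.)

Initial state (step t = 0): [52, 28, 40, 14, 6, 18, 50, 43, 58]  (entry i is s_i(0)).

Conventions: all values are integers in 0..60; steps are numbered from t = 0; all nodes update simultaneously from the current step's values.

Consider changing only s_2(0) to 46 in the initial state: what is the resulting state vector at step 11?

Answer: [24, 24, 24, 24, 24, 20, 24, 16, 20]
Key observation: This trace re-runs the system from the modified initial state.

Derivation:
t=0: [52, 28, 46, 14, 6, 18, 50, 43, 58]
t=1: [34, 34, 26, 36, 26, 42, 31, 22, 42]
t=2: [21, 21, 32, 19, 32, 16, 25, 37, 16]
t=3: [48, 48, 33, 48, 33, 44, 42, 27, 44]
t=4: [21, 21, 20, 21, 20, 16, 14, 28, 16]
t=5: [54, 54, 55, 54, 55, 50, 47, 44, 50]
t=6: [37, 37, 39, 37, 39, 32, 28, 24, 32]
t=7: [14, 14, 11, 14, 11, 20, 26, 31, 20]
t=8: [42, 42, 38, 42, 38, 50, 42, 35, 50]
t=9: [9, 9, 9, 9, 9, 20, 9, 13, 20]
t=10: [31, 31, 31, 31, 31, 46, 31, 37, 46]
t=11: [24, 24, 24, 24, 24, 20, 24, 16, 20]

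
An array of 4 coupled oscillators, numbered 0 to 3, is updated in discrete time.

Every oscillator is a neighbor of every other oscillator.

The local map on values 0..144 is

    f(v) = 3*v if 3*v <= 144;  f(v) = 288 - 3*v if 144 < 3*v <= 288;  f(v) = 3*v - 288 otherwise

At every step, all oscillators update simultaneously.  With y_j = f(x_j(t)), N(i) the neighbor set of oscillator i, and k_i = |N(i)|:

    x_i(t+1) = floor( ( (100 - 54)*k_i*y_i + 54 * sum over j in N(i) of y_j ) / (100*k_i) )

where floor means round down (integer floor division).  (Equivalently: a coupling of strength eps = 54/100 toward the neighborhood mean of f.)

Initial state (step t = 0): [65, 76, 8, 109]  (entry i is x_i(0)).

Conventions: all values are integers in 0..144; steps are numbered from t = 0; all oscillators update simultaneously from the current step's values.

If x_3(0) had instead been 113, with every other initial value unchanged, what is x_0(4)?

Simulating step by step:
t=0: [65, 76, 8, 113]
t=1: [67, 57, 47, 55]
t=2: [108, 117, 123, 118]
t=3: [54, 61, 66, 62]
t=4: [111, 105, 101, 104]

Answer: x_0(4) = 111
Key observation: This trace re-runs the system from the modified initial state.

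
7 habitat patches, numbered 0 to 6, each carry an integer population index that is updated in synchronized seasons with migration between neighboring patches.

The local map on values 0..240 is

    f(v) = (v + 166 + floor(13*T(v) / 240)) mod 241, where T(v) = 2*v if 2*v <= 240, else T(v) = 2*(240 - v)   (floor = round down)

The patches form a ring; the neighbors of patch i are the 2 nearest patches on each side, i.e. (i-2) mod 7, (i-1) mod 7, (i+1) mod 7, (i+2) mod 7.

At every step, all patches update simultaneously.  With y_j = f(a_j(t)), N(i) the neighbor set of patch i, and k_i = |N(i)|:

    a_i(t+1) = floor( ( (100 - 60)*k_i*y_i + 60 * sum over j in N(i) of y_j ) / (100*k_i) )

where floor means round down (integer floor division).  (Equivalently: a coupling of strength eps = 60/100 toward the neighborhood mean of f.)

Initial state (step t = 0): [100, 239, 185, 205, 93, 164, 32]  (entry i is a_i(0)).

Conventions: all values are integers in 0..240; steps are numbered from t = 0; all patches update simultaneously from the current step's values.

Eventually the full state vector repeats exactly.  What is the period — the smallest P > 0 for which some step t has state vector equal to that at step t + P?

Answer: 7
Key observation: The state at step 11, [140, 140, 140, 140, 140, 140, 140], reappears at step 18 — and no state repeats earlier — so the cycle the system enters has period 7.

Derivation:
t=0: [100, 239, 185, 205, 93, 164, 32]
t=1: [100, 138, 100, 113, 93, 98, 129]
t=2: [45, 57, 42, 45, 38, 40, 51]
t=3: [216, 221, 214, 214, 212, 213, 218]
t=4: [143, 144, 142, 141, 141, 141, 143]
t=5: [77, 77, 77, 76, 76, 76, 77]
t=6: [9, 9, 9, 9, 9, 9, 9]
t=7: [175, 175, 175, 175, 175, 175, 175]
t=8: [107, 107, 107, 107, 107, 107, 107]
t=9: [43, 43, 43, 43, 43, 43, 43]
t=10: [213, 213, 213, 213, 213, 213, 213]
t=11: [140, 140, 140, 140, 140, 140, 140]
t=12: [75, 75, 75, 75, 75, 75, 75]
t=13: [8, 8, 8, 8, 8, 8, 8]
t=14: [174, 174, 174, 174, 174, 174, 174]
t=15: [106, 106, 106, 106, 106, 106, 106]
t=16: [42, 42, 42, 42, 42, 42, 42]
t=17: [212, 212, 212, 212, 212, 212, 212]
t=18: [140, 140, 140, 140, 140, 140, 140]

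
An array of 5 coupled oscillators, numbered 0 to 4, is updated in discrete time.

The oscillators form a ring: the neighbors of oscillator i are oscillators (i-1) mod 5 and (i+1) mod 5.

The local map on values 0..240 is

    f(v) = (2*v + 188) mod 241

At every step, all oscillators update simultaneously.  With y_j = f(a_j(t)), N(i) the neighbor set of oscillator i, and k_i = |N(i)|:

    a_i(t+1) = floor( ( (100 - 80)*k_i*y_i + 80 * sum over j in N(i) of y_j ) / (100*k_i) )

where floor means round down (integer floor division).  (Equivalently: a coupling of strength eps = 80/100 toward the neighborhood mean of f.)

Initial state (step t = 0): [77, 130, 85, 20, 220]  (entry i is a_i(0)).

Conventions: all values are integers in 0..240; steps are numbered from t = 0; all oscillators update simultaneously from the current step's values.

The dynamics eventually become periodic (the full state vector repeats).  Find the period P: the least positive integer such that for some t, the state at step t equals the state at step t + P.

Answer: 24
Key observation: The state at step 76, [98, 100, 98, 98, 99], reappears at step 100 — and no state repeats earlier — so the cycle the system enters has period 24.

Derivation:
t=0: [77, 130, 85, 20, 220]
t=1: [161, 128, 197, 150, 160]
t=2: [97, 91, 103, 51, 18]
t=3: [169, 143, 101, 160, 120]
t=4: [176, 123, 133, 139, 65]
t=5: [119, 147, 209, 161, 128]
t=6: [118, 123, 36, 136, 125]
t=7: [192, 119, 168, 130, 200]
t=8: [134, 89, 165, 100, 140]
t=9: [183, 125, 116, 134, 190]
t=10: [127, 139, 200, 149, 132]
t=11: [214, 167, 112, 127, 124]
t=12: [120, 130, 130, 186, 173]
t=13: [141, 199, 155, 119, 116]
t=14: [159, 118, 118, 115, 201]
t=15: [121, 119, 180, 151, 102]
t=16: [172, 139, 90, 88, 109]
t=17: [166, 115, 164, 141, 102]
t=18: [138, 64, 169, 119, 137]
t=19: [163, 121, 112, 143, 207]
t=20: [130, 119, 203, 163, 130]
t=21: [198, 164, 109, 134, 137]
t=22: [122, 113, 132, 197, 171]
t=23: [126, 195, 151, 123, 126]
t=24: [157, 102, 117, 121, 196]
t=25: [103, 110, 172, 149, 103]
t=26: [158, 114, 78, 82, 93]
t=27: [127, 85, 135, 116, 79]
t=28: [129, 190, 161, 164, 173]
t=29: [96, 110, 53, 38, 106]
t=30: [158, 110, 86, 89, 96]
t=31: [126, 89, 140, 128, 86]
t=32: [137, 195, 176, 179, 184]
t=33: [112, 130, 75, 65, 128]
t=34: [198, 148, 133, 135, 139]
t=35: [111, 126, 130, 218, 172]
t=36: [133, 190, 177, 131, 134]
t=37: [163, 126, 130, 151, 211]
t=38: [137, 135, 124, 135, 41]
t=39: [142, 209, 212, 133, 181]
t=40: [123, 169, 160, 121, 191]
t=41: [91, 96, 98, 83, 170]
t=42: [99, 136, 129, 98, 106]
t=43: [180, 183, 185, 174, 147]
t=44: [42, 71, 65, 41, 48]
t=45: [59, 61, 62, 53, 32]
t=46: [45, 68, 63, 43, 49]
t=47: [58, 60, 61, 53, 37]
t=48: [47, 66, 61, 46, 50]
t=49: [58, 59, 61, 54, 41]
t=50: [50, 65, 61, 50, 53]
t=51: [61, 61, 63, 58, 48]
t=52: [58, 70, 67, 59, 61]
t=53: [75, 75, 77, 73, 65]
t=54: [89, 98, 96, 89, 91]
t=55: [133, 134, 135, 132, 125]
t=56: [207, 215, 213, 207, 209]
t=57: [128, 128, 128, 126, 120]
t=58: [196, 203, 201, 195, 198]
t=59: [105, 104, 104, 103, 98]
t=60: [150, 155, 154, 149, 152]
t=61: [11, 11, 10, 10, 6]
t=62: [206, 209, 208, 204, 207]
t=63: [121, 120, 119, 119, 116]
t=64: [184, 187, 185, 182, 185]
t=65: [77, 76, 75, 74, 72]
t=66: [96, 99, 97, 94, 96]
t=67: [141, 141, 140, 139, 137]
t=68: [225, 228, 227, 224, 225]
t=69: [158, 158, 158, 157, 155]
t=70: [19, 22, 21, 19, 20]
t=71: [229, 228, 229, 228, 226]
t=72: [160, 163, 162, 161, 162]
t=73: [30, 28, 30, 29, 27]
t=74: [3, 6, 4, 4, 5]
t=75: [198, 196, 197, 196, 195]
t=76: [98, 100, 98, 98, 99]
t=77: [145, 143, 144, 143, 143]
t=78: [233, 235, 233, 233, 234]
t=79: [174, 172, 173, 172, 172]
t=80: [50, 52, 50, 50, 51]
t=81: [49, 47, 48, 47, 47]
t=82: [41, 43, 41, 41, 42]
t=83: [31, 29, 30, 29, 29]
t=84: [5, 7, 5, 5, 6]
t=85: [200, 198, 199, 198, 198]
t=86: [102, 104, 102, 102, 103]
t=87: [153, 151, 152, 151, 151]
t=88: [8, 10, 8, 8, 9]
t=89: [206, 204, 205, 204, 204]
t=90: [114, 116, 114, 114, 115]
t=91: [177, 175, 176, 175, 175]
t=92: [56, 58, 56, 56, 57]
t=93: [61, 59, 60, 59, 59]
t=94: [65, 67, 65, 65, 66]
t=95: [79, 77, 78, 77, 77]
t=96: [101, 103, 101, 101, 102]
t=97: [151, 149, 150, 149, 149]
t=98: [4, 6, 4, 4, 5]
t=99: [198, 196, 197, 196, 196]
t=100: [98, 100, 98, 98, 99]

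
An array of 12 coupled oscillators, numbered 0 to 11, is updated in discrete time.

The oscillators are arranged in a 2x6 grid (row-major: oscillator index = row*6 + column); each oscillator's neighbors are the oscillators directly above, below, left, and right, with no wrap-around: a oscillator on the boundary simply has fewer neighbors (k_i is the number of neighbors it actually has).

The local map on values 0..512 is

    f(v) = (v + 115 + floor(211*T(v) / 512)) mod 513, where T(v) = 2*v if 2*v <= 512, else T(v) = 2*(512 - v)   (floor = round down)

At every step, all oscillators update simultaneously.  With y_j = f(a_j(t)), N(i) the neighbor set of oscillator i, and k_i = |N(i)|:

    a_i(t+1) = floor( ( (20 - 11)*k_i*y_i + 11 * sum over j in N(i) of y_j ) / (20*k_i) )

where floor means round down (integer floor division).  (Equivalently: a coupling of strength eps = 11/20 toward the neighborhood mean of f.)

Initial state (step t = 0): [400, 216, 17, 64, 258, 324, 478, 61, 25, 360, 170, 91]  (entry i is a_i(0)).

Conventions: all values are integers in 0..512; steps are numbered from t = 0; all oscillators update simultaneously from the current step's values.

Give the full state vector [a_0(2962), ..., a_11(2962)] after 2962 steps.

Answer: [309, 135, 123, 294, 305, 155, 309, 135, 123, 294, 305, 155]
Key observation: The state at step 26, [309, 135, 123, 294, 305, 155, 309, 135, 123, 294, 305, 155], reappears at step 28: the system is in a cycle of period 2 from step 26 on.  Therefore the state at step 2962 equals the state at step 26 + ((2962 - 26) mod 2) = 26, which is [309, 135, 123, 294, 305, 155, 309, 135, 123, 294, 305, 155].

Derivation:
t=0: [400, 216, 17, 64, 258, 324, 478, 61, 25, 360, 170, 91]
t=1: [211, 314, 230, 159, 165, 132, 136, 244, 156, 188, 271, 265]
t=2: [346, 139, 171, 345, 339, 293, 313, 175, 275, 366, 204, 148]
t=3: [160, 338, 287, 147, 155, 162, 178, 290, 206, 157, 320, 327]
t=4: [326, 138, 208, 332, 338, 315, 329, 218, 321, 355, 197, 171]
t=5: [159, 363, 319, 158, 153, 175, 199, 327, 236, 155, 322, 343]
t=6: [337, 142, 131, 341, 345, 326, 348, 145, 116, 273, 196, 179]
t=7: [163, 317, 302, 130, 154, 180, 165, 314, 293, 193, 321, 350]
t=8: [321, 139, 127, 330, 338, 331, 321, 139, 147, 303, 209, 182]
t=9: [159, 311, 308, 129, 158, 182, 159, 317, 317, 210, 334, 360]
t=10: [315, 138, 128, 336, 342, 335, 315, 138, 155, 317, 218, 184]
t=11: [157, 310, 311, 131, 161, 183, 157, 319, 324, 217, 342, 365]
t=12: [312, 137, 128, 341, 345, 338, 312, 138, 158, 324, 222, 185]
t=13: [156, 309, 312, 131, 69, 184, 157, 319, 326, 126, 115, 227]
t=14: [311, 137, 128, 280, 314, 272, 312, 138, 128, 293, 255, 220]
t=15: [156, 309, 300, 124, 74, 54, 157, 309, 301, 123, 58, 39]
t=16: [311, 136, 124, 275, 253, 215, 311, 136, 124, 269, 240, 202]
t=17: [156, 306, 295, 119, 141, 378, 156, 306, 295, 114, 130, 367]
t=18: [310, 135, 122, 290, 309, 167, 310, 135, 120, 284, 301, 161]
t=19: [155, 304, 292, 122, 139, 322, 155, 303, 291, 121, 136, 319]
t=20: [309, 135, 123, 294, 308, 159, 309, 135, 123, 292, 306, 157]
t=21: [155, 305, 294, 123, 137, 313, 155, 305, 294, 123, 136, 313]
t=22: [309, 135, 123, 295, 306, 157, 309, 135, 123, 295, 306, 157]
t=23: [155, 305, 294, 123, 136, 311, 155, 305, 294, 123, 136, 311]
t=24: [309, 135, 123, 295, 306, 156, 309, 135, 123, 295, 306, 156]
t=25: [155, 305, 294, 123, 135, 310, 155, 305, 294, 123, 135, 310]
t=26: [309, 135, 123, 294, 305, 155, 309, 135, 123, 294, 305, 155]
t=27: [155, 305, 294, 123, 135, 309, 155, 305, 294, 123, 135, 309]
t=28: [309, 135, 123, 294, 305, 155, 309, 135, 123, 294, 305, 155]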